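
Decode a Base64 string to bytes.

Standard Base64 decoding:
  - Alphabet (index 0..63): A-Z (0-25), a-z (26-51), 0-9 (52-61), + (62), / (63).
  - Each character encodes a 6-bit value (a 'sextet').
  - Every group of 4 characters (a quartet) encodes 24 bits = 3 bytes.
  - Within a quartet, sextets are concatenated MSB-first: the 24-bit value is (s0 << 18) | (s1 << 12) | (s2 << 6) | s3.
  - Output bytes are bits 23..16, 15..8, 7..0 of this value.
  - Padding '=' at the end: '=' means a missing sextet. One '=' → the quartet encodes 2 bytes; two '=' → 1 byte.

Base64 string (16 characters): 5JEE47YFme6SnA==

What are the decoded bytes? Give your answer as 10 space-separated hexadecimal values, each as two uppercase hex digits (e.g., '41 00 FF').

After char 0 ('5'=57): chars_in_quartet=1 acc=0x39 bytes_emitted=0
After char 1 ('J'=9): chars_in_quartet=2 acc=0xE49 bytes_emitted=0
After char 2 ('E'=4): chars_in_quartet=3 acc=0x39244 bytes_emitted=0
After char 3 ('E'=4): chars_in_quartet=4 acc=0xE49104 -> emit E4 91 04, reset; bytes_emitted=3
After char 4 ('4'=56): chars_in_quartet=1 acc=0x38 bytes_emitted=3
After char 5 ('7'=59): chars_in_quartet=2 acc=0xE3B bytes_emitted=3
After char 6 ('Y'=24): chars_in_quartet=3 acc=0x38ED8 bytes_emitted=3
After char 7 ('F'=5): chars_in_quartet=4 acc=0xE3B605 -> emit E3 B6 05, reset; bytes_emitted=6
After char 8 ('m'=38): chars_in_quartet=1 acc=0x26 bytes_emitted=6
After char 9 ('e'=30): chars_in_quartet=2 acc=0x99E bytes_emitted=6
After char 10 ('6'=58): chars_in_quartet=3 acc=0x267BA bytes_emitted=6
After char 11 ('S'=18): chars_in_quartet=4 acc=0x99EE92 -> emit 99 EE 92, reset; bytes_emitted=9
After char 12 ('n'=39): chars_in_quartet=1 acc=0x27 bytes_emitted=9
After char 13 ('A'=0): chars_in_quartet=2 acc=0x9C0 bytes_emitted=9
Padding '==': partial quartet acc=0x9C0 -> emit 9C; bytes_emitted=10

Answer: E4 91 04 E3 B6 05 99 EE 92 9C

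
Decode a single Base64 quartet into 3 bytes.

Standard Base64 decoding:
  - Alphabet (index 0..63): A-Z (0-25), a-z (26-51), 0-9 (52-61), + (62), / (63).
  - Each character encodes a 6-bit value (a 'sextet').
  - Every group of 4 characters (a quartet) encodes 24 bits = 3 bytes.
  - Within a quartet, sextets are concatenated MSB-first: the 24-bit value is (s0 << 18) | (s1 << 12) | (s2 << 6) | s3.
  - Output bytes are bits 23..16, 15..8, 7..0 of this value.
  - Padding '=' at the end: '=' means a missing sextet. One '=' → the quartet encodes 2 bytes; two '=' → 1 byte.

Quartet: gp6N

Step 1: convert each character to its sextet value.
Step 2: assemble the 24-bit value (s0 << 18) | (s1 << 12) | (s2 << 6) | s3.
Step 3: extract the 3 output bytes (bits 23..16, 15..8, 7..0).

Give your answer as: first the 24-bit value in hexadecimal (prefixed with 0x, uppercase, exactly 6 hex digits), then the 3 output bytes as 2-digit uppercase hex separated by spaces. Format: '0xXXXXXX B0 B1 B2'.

Answer: 0x829E8D 82 9E 8D

Derivation:
Sextets: g=32, p=41, 6=58, N=13
24-bit: (32<<18) | (41<<12) | (58<<6) | 13
      = 0x800000 | 0x029000 | 0x000E80 | 0x00000D
      = 0x829E8D
Bytes: (v>>16)&0xFF=82, (v>>8)&0xFF=9E, v&0xFF=8D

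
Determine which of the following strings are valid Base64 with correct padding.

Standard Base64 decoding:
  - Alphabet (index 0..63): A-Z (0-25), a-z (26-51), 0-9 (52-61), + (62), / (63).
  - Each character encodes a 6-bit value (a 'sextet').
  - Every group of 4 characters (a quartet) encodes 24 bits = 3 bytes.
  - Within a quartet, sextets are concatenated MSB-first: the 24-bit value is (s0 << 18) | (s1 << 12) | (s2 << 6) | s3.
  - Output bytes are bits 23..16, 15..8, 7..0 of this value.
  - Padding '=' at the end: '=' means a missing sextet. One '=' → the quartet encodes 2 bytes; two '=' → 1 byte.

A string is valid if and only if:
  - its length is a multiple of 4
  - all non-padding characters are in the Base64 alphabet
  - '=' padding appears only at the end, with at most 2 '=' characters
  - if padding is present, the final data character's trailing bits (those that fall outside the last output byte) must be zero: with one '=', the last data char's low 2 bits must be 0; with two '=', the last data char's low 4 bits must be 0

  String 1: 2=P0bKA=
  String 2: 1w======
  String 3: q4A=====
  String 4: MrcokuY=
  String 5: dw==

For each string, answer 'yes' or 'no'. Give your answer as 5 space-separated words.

String 1: '2=P0bKA=' → invalid (bad char(s): ['=']; '=' in middle)
String 2: '1w======' → invalid (6 pad chars (max 2))
String 3: 'q4A=====' → invalid (5 pad chars (max 2))
String 4: 'MrcokuY=' → valid
String 5: 'dw==' → valid

Answer: no no no yes yes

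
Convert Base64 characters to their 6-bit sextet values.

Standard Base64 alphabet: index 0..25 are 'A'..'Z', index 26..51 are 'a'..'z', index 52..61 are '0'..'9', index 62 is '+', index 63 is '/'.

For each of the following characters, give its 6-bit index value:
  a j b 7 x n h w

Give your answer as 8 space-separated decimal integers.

Answer: 26 35 27 59 49 39 33 48

Derivation:
'a': a..z range, 26 + ord('a') − ord('a') = 26
'j': a..z range, 26 + ord('j') − ord('a') = 35
'b': a..z range, 26 + ord('b') − ord('a') = 27
'7': 0..9 range, 52 + ord('7') − ord('0') = 59
'x': a..z range, 26 + ord('x') − ord('a') = 49
'n': a..z range, 26 + ord('n') − ord('a') = 39
'h': a..z range, 26 + ord('h') − ord('a') = 33
'w': a..z range, 26 + ord('w') − ord('a') = 48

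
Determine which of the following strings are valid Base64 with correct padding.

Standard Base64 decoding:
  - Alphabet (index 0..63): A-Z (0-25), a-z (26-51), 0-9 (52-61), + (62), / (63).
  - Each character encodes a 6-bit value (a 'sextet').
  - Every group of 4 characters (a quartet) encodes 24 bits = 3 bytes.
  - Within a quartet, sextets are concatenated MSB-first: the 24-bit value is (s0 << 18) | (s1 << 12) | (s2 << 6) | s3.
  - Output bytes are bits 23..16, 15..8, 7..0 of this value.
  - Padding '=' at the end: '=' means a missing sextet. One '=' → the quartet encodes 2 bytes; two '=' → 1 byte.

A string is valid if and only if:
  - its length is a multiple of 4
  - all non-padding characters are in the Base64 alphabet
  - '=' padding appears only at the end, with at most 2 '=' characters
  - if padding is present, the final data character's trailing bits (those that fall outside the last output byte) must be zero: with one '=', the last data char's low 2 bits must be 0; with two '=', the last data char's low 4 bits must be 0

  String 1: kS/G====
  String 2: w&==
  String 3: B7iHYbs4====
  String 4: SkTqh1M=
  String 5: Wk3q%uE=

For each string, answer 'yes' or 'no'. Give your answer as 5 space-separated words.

String 1: 'kS/G====' → invalid (4 pad chars (max 2))
String 2: 'w&==' → invalid (bad char(s): ['&'])
String 3: 'B7iHYbs4====' → invalid (4 pad chars (max 2))
String 4: 'SkTqh1M=' → valid
String 5: 'Wk3q%uE=' → invalid (bad char(s): ['%'])

Answer: no no no yes no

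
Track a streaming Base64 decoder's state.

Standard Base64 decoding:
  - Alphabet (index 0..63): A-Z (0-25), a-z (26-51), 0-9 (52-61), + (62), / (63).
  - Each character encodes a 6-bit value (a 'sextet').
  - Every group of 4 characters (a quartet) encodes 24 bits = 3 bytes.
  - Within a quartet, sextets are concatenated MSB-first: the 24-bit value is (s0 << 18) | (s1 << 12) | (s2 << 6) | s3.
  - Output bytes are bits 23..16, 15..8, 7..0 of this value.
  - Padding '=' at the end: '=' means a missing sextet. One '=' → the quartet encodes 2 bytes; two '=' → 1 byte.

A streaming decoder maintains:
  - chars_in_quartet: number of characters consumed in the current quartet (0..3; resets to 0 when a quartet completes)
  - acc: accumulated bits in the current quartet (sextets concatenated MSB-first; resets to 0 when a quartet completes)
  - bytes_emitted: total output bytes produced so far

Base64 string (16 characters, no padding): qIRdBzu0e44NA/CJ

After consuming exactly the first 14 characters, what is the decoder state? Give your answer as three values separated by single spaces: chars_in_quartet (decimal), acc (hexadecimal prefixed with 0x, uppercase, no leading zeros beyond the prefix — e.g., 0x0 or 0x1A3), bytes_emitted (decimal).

Answer: 2 0x3F 9

Derivation:
After char 0 ('q'=42): chars_in_quartet=1 acc=0x2A bytes_emitted=0
After char 1 ('I'=8): chars_in_quartet=2 acc=0xA88 bytes_emitted=0
After char 2 ('R'=17): chars_in_quartet=3 acc=0x2A211 bytes_emitted=0
After char 3 ('d'=29): chars_in_quartet=4 acc=0xA8845D -> emit A8 84 5D, reset; bytes_emitted=3
After char 4 ('B'=1): chars_in_quartet=1 acc=0x1 bytes_emitted=3
After char 5 ('z'=51): chars_in_quartet=2 acc=0x73 bytes_emitted=3
After char 6 ('u'=46): chars_in_quartet=3 acc=0x1CEE bytes_emitted=3
After char 7 ('0'=52): chars_in_quartet=4 acc=0x73BB4 -> emit 07 3B B4, reset; bytes_emitted=6
After char 8 ('e'=30): chars_in_quartet=1 acc=0x1E bytes_emitted=6
After char 9 ('4'=56): chars_in_quartet=2 acc=0x7B8 bytes_emitted=6
After char 10 ('4'=56): chars_in_quartet=3 acc=0x1EE38 bytes_emitted=6
After char 11 ('N'=13): chars_in_quartet=4 acc=0x7B8E0D -> emit 7B 8E 0D, reset; bytes_emitted=9
After char 12 ('A'=0): chars_in_quartet=1 acc=0x0 bytes_emitted=9
After char 13 ('/'=63): chars_in_quartet=2 acc=0x3F bytes_emitted=9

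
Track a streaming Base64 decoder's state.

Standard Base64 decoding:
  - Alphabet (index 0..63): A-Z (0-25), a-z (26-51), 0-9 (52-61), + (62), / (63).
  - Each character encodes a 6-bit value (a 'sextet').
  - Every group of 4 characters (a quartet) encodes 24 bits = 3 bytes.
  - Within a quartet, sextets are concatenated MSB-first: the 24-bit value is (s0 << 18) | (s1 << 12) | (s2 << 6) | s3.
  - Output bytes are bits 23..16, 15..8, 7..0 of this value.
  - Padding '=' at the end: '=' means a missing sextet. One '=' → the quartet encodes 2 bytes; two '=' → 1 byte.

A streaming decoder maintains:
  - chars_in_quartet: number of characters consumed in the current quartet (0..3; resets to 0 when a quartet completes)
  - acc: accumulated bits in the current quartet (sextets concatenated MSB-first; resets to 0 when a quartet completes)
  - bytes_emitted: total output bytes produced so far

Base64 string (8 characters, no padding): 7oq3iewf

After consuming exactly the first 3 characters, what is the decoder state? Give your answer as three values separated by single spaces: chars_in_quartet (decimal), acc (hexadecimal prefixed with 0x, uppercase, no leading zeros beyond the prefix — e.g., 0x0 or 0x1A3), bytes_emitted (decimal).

Answer: 3 0x3BA2A 0

Derivation:
After char 0 ('7'=59): chars_in_quartet=1 acc=0x3B bytes_emitted=0
After char 1 ('o'=40): chars_in_quartet=2 acc=0xEE8 bytes_emitted=0
After char 2 ('q'=42): chars_in_quartet=3 acc=0x3BA2A bytes_emitted=0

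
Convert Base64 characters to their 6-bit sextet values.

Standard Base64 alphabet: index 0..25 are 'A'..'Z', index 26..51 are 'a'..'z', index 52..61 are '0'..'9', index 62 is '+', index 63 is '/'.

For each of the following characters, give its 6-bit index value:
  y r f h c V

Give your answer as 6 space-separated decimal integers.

Answer: 50 43 31 33 28 21

Derivation:
'y': a..z range, 26 + ord('y') − ord('a') = 50
'r': a..z range, 26 + ord('r') − ord('a') = 43
'f': a..z range, 26 + ord('f') − ord('a') = 31
'h': a..z range, 26 + ord('h') − ord('a') = 33
'c': a..z range, 26 + ord('c') − ord('a') = 28
'V': A..Z range, ord('V') − ord('A') = 21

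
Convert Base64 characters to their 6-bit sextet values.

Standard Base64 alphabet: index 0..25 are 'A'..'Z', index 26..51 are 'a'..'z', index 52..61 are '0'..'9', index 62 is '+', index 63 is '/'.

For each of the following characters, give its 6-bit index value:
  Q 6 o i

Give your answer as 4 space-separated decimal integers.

'Q': A..Z range, ord('Q') − ord('A') = 16
'6': 0..9 range, 52 + ord('6') − ord('0') = 58
'o': a..z range, 26 + ord('o') − ord('a') = 40
'i': a..z range, 26 + ord('i') − ord('a') = 34

Answer: 16 58 40 34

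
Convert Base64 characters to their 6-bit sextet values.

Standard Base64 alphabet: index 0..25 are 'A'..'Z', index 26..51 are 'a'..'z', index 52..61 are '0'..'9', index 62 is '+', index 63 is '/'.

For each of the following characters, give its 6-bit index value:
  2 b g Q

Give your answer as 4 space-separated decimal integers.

'2': 0..9 range, 52 + ord('2') − ord('0') = 54
'b': a..z range, 26 + ord('b') − ord('a') = 27
'g': a..z range, 26 + ord('g') − ord('a') = 32
'Q': A..Z range, ord('Q') − ord('A') = 16

Answer: 54 27 32 16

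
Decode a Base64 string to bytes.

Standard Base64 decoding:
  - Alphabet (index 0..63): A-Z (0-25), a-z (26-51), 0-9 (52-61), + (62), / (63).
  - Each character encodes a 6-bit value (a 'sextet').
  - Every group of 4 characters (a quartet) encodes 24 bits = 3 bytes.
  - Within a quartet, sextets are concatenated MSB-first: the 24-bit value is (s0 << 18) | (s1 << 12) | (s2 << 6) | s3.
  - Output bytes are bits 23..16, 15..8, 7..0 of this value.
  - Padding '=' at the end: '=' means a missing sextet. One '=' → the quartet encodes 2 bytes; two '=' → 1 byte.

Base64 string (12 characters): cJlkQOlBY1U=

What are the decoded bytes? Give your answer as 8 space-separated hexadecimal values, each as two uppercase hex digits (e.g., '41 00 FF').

After char 0 ('c'=28): chars_in_quartet=1 acc=0x1C bytes_emitted=0
After char 1 ('J'=9): chars_in_quartet=2 acc=0x709 bytes_emitted=0
After char 2 ('l'=37): chars_in_quartet=3 acc=0x1C265 bytes_emitted=0
After char 3 ('k'=36): chars_in_quartet=4 acc=0x709964 -> emit 70 99 64, reset; bytes_emitted=3
After char 4 ('Q'=16): chars_in_quartet=1 acc=0x10 bytes_emitted=3
After char 5 ('O'=14): chars_in_quartet=2 acc=0x40E bytes_emitted=3
After char 6 ('l'=37): chars_in_quartet=3 acc=0x103A5 bytes_emitted=3
After char 7 ('B'=1): chars_in_quartet=4 acc=0x40E941 -> emit 40 E9 41, reset; bytes_emitted=6
After char 8 ('Y'=24): chars_in_quartet=1 acc=0x18 bytes_emitted=6
After char 9 ('1'=53): chars_in_quartet=2 acc=0x635 bytes_emitted=6
After char 10 ('U'=20): chars_in_quartet=3 acc=0x18D54 bytes_emitted=6
Padding '=': partial quartet acc=0x18D54 -> emit 63 55; bytes_emitted=8

Answer: 70 99 64 40 E9 41 63 55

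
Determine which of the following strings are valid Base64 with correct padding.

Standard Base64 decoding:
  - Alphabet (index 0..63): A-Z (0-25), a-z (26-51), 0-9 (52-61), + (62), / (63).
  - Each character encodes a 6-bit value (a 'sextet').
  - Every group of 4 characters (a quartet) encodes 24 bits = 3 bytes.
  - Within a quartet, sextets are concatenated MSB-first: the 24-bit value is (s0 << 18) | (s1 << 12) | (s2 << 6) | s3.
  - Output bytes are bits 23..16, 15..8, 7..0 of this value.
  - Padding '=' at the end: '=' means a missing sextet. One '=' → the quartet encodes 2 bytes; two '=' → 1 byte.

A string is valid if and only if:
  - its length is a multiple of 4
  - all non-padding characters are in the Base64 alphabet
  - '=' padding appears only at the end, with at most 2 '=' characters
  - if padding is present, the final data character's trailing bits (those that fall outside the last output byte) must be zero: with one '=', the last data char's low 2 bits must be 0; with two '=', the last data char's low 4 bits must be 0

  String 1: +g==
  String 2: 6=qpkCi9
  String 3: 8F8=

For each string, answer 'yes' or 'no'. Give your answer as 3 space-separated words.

Answer: yes no yes

Derivation:
String 1: '+g==' → valid
String 2: '6=qpkCi9' → invalid (bad char(s): ['=']; '=' in middle)
String 3: '8F8=' → valid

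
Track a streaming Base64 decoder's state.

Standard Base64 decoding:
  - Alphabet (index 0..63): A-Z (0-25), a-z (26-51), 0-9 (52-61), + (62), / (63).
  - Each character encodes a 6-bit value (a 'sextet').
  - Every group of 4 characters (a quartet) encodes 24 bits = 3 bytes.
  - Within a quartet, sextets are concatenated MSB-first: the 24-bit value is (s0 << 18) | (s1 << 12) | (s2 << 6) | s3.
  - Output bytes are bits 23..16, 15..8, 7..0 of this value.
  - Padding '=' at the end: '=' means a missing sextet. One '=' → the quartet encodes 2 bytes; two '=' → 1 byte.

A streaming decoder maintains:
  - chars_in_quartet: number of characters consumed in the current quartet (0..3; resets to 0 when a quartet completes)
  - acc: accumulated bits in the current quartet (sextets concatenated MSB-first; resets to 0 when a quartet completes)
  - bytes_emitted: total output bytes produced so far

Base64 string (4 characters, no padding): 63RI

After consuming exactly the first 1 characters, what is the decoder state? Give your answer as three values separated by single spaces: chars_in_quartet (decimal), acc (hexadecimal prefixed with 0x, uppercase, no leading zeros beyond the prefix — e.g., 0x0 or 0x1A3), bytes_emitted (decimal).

After char 0 ('6'=58): chars_in_quartet=1 acc=0x3A bytes_emitted=0

Answer: 1 0x3A 0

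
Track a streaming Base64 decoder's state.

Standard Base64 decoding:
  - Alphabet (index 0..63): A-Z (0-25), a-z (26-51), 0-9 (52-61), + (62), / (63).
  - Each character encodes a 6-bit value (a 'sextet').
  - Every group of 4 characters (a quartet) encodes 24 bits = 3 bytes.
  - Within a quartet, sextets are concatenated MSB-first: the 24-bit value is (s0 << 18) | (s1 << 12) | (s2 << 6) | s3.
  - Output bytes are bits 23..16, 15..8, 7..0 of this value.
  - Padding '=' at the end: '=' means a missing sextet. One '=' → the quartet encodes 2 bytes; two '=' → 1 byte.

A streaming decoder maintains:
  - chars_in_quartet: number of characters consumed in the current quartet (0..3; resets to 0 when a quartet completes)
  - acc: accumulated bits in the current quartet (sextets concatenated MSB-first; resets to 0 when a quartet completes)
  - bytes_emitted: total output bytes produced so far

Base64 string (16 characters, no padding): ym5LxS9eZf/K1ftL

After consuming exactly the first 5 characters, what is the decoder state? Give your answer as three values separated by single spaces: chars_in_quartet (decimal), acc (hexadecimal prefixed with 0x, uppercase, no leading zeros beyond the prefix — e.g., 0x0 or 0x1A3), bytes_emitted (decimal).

Answer: 1 0x31 3

Derivation:
After char 0 ('y'=50): chars_in_quartet=1 acc=0x32 bytes_emitted=0
After char 1 ('m'=38): chars_in_quartet=2 acc=0xCA6 bytes_emitted=0
After char 2 ('5'=57): chars_in_quartet=3 acc=0x329B9 bytes_emitted=0
After char 3 ('L'=11): chars_in_quartet=4 acc=0xCA6E4B -> emit CA 6E 4B, reset; bytes_emitted=3
After char 4 ('x'=49): chars_in_quartet=1 acc=0x31 bytes_emitted=3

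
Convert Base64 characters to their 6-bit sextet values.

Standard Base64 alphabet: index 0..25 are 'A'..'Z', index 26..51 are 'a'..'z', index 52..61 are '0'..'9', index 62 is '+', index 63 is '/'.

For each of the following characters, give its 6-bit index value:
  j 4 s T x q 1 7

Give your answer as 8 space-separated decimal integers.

Answer: 35 56 44 19 49 42 53 59

Derivation:
'j': a..z range, 26 + ord('j') − ord('a') = 35
'4': 0..9 range, 52 + ord('4') − ord('0') = 56
's': a..z range, 26 + ord('s') − ord('a') = 44
'T': A..Z range, ord('T') − ord('A') = 19
'x': a..z range, 26 + ord('x') − ord('a') = 49
'q': a..z range, 26 + ord('q') − ord('a') = 42
'1': 0..9 range, 52 + ord('1') − ord('0') = 53
'7': 0..9 range, 52 + ord('7') − ord('0') = 59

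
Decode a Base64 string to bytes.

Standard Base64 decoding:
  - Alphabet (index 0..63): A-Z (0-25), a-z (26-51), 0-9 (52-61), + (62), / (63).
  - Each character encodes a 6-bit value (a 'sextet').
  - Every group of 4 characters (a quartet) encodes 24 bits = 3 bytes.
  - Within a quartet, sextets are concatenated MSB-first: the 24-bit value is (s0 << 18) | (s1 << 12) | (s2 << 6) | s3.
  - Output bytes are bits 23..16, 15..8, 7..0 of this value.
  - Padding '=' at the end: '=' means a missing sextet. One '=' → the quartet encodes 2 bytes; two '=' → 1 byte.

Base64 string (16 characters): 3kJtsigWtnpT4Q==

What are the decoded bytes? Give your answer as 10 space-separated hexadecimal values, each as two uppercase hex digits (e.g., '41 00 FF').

After char 0 ('3'=55): chars_in_quartet=1 acc=0x37 bytes_emitted=0
After char 1 ('k'=36): chars_in_quartet=2 acc=0xDE4 bytes_emitted=0
After char 2 ('J'=9): chars_in_quartet=3 acc=0x37909 bytes_emitted=0
After char 3 ('t'=45): chars_in_quartet=4 acc=0xDE426D -> emit DE 42 6D, reset; bytes_emitted=3
After char 4 ('s'=44): chars_in_quartet=1 acc=0x2C bytes_emitted=3
After char 5 ('i'=34): chars_in_quartet=2 acc=0xB22 bytes_emitted=3
After char 6 ('g'=32): chars_in_quartet=3 acc=0x2C8A0 bytes_emitted=3
After char 7 ('W'=22): chars_in_quartet=4 acc=0xB22816 -> emit B2 28 16, reset; bytes_emitted=6
After char 8 ('t'=45): chars_in_quartet=1 acc=0x2D bytes_emitted=6
After char 9 ('n'=39): chars_in_quartet=2 acc=0xB67 bytes_emitted=6
After char 10 ('p'=41): chars_in_quartet=3 acc=0x2D9E9 bytes_emitted=6
After char 11 ('T'=19): chars_in_quartet=4 acc=0xB67A53 -> emit B6 7A 53, reset; bytes_emitted=9
After char 12 ('4'=56): chars_in_quartet=1 acc=0x38 bytes_emitted=9
After char 13 ('Q'=16): chars_in_quartet=2 acc=0xE10 bytes_emitted=9
Padding '==': partial quartet acc=0xE10 -> emit E1; bytes_emitted=10

Answer: DE 42 6D B2 28 16 B6 7A 53 E1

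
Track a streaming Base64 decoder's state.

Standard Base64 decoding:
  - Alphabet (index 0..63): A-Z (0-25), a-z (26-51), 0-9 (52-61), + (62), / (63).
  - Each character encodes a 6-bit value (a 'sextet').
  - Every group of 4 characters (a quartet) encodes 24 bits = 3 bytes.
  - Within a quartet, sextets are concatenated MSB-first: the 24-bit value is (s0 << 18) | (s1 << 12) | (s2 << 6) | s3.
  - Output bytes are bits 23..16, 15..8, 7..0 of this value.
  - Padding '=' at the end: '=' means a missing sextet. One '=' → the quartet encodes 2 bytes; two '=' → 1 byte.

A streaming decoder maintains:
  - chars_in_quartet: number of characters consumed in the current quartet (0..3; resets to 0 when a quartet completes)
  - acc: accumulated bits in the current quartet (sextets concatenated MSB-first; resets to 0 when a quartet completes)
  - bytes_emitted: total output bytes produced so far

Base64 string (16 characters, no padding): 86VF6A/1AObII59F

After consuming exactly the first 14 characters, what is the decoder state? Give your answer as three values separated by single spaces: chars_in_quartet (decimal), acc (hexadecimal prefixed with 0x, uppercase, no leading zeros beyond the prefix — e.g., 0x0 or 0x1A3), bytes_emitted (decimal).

After char 0 ('8'=60): chars_in_quartet=1 acc=0x3C bytes_emitted=0
After char 1 ('6'=58): chars_in_quartet=2 acc=0xF3A bytes_emitted=0
After char 2 ('V'=21): chars_in_quartet=3 acc=0x3CE95 bytes_emitted=0
After char 3 ('F'=5): chars_in_quartet=4 acc=0xF3A545 -> emit F3 A5 45, reset; bytes_emitted=3
After char 4 ('6'=58): chars_in_quartet=1 acc=0x3A bytes_emitted=3
After char 5 ('A'=0): chars_in_quartet=2 acc=0xE80 bytes_emitted=3
After char 6 ('/'=63): chars_in_quartet=3 acc=0x3A03F bytes_emitted=3
After char 7 ('1'=53): chars_in_quartet=4 acc=0xE80FF5 -> emit E8 0F F5, reset; bytes_emitted=6
After char 8 ('A'=0): chars_in_quartet=1 acc=0x0 bytes_emitted=6
After char 9 ('O'=14): chars_in_quartet=2 acc=0xE bytes_emitted=6
After char 10 ('b'=27): chars_in_quartet=3 acc=0x39B bytes_emitted=6
After char 11 ('I'=8): chars_in_quartet=4 acc=0xE6C8 -> emit 00 E6 C8, reset; bytes_emitted=9
After char 12 ('I'=8): chars_in_quartet=1 acc=0x8 bytes_emitted=9
After char 13 ('5'=57): chars_in_quartet=2 acc=0x239 bytes_emitted=9

Answer: 2 0x239 9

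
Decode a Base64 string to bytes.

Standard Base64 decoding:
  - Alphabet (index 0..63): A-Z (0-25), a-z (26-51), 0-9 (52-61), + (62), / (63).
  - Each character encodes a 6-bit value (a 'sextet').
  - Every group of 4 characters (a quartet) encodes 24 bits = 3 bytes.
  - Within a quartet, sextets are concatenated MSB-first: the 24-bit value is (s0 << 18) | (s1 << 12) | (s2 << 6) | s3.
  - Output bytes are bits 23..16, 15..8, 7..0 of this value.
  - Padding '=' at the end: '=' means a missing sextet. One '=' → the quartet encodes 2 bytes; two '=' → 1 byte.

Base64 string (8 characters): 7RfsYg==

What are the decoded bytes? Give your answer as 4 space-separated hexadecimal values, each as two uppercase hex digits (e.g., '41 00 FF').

After char 0 ('7'=59): chars_in_quartet=1 acc=0x3B bytes_emitted=0
After char 1 ('R'=17): chars_in_quartet=2 acc=0xED1 bytes_emitted=0
After char 2 ('f'=31): chars_in_quartet=3 acc=0x3B45F bytes_emitted=0
After char 3 ('s'=44): chars_in_quartet=4 acc=0xED17EC -> emit ED 17 EC, reset; bytes_emitted=3
After char 4 ('Y'=24): chars_in_quartet=1 acc=0x18 bytes_emitted=3
After char 5 ('g'=32): chars_in_quartet=2 acc=0x620 bytes_emitted=3
Padding '==': partial quartet acc=0x620 -> emit 62; bytes_emitted=4

Answer: ED 17 EC 62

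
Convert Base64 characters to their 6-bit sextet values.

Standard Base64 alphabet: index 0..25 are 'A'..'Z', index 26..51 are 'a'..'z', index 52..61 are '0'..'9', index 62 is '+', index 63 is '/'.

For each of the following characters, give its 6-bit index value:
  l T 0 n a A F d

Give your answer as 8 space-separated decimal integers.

'l': a..z range, 26 + ord('l') − ord('a') = 37
'T': A..Z range, ord('T') − ord('A') = 19
'0': 0..9 range, 52 + ord('0') − ord('0') = 52
'n': a..z range, 26 + ord('n') − ord('a') = 39
'a': a..z range, 26 + ord('a') − ord('a') = 26
'A': A..Z range, ord('A') − ord('A') = 0
'F': A..Z range, ord('F') − ord('A') = 5
'd': a..z range, 26 + ord('d') − ord('a') = 29

Answer: 37 19 52 39 26 0 5 29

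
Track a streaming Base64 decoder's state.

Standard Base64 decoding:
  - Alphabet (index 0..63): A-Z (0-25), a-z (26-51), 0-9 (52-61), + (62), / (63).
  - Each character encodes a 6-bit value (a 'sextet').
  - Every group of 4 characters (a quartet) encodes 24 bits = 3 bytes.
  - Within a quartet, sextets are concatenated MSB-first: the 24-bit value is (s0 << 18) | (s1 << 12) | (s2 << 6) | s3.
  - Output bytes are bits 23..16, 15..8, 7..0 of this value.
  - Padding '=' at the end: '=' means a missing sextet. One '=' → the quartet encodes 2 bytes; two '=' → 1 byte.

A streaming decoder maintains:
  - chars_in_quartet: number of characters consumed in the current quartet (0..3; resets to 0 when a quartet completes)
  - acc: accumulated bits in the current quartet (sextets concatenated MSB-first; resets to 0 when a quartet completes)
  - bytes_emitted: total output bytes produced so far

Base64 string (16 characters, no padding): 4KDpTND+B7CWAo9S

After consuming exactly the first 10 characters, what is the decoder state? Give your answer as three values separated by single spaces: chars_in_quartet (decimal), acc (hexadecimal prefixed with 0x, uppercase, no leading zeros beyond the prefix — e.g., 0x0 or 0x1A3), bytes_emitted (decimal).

After char 0 ('4'=56): chars_in_quartet=1 acc=0x38 bytes_emitted=0
After char 1 ('K'=10): chars_in_quartet=2 acc=0xE0A bytes_emitted=0
After char 2 ('D'=3): chars_in_quartet=3 acc=0x38283 bytes_emitted=0
After char 3 ('p'=41): chars_in_quartet=4 acc=0xE0A0E9 -> emit E0 A0 E9, reset; bytes_emitted=3
After char 4 ('T'=19): chars_in_quartet=1 acc=0x13 bytes_emitted=3
After char 5 ('N'=13): chars_in_quartet=2 acc=0x4CD bytes_emitted=3
After char 6 ('D'=3): chars_in_quartet=3 acc=0x13343 bytes_emitted=3
After char 7 ('+'=62): chars_in_quartet=4 acc=0x4CD0FE -> emit 4C D0 FE, reset; bytes_emitted=6
After char 8 ('B'=1): chars_in_quartet=1 acc=0x1 bytes_emitted=6
After char 9 ('7'=59): chars_in_quartet=2 acc=0x7B bytes_emitted=6

Answer: 2 0x7B 6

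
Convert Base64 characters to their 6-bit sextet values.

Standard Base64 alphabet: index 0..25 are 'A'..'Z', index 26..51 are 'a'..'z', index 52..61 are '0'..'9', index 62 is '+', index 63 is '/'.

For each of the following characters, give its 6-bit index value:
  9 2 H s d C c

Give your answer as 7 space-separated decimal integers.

'9': 0..9 range, 52 + ord('9') − ord('0') = 61
'2': 0..9 range, 52 + ord('2') − ord('0') = 54
'H': A..Z range, ord('H') − ord('A') = 7
's': a..z range, 26 + ord('s') − ord('a') = 44
'd': a..z range, 26 + ord('d') − ord('a') = 29
'C': A..Z range, ord('C') − ord('A') = 2
'c': a..z range, 26 + ord('c') − ord('a') = 28

Answer: 61 54 7 44 29 2 28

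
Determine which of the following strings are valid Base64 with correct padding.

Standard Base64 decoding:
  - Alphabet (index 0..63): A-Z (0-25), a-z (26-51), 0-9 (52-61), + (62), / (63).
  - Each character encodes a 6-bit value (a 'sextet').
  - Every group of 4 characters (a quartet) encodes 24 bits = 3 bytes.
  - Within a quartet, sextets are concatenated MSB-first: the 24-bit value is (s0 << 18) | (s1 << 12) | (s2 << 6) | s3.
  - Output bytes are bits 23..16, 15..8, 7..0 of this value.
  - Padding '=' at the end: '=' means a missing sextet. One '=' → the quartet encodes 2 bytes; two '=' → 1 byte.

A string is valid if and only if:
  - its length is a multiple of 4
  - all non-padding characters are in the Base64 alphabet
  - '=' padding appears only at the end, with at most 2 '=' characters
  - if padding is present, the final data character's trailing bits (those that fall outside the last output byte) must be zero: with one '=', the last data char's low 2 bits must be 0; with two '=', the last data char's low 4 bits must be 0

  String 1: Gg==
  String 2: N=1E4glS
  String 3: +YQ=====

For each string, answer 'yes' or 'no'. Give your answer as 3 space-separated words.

String 1: 'Gg==' → valid
String 2: 'N=1E4glS' → invalid (bad char(s): ['=']; '=' in middle)
String 3: '+YQ=====' → invalid (5 pad chars (max 2))

Answer: yes no no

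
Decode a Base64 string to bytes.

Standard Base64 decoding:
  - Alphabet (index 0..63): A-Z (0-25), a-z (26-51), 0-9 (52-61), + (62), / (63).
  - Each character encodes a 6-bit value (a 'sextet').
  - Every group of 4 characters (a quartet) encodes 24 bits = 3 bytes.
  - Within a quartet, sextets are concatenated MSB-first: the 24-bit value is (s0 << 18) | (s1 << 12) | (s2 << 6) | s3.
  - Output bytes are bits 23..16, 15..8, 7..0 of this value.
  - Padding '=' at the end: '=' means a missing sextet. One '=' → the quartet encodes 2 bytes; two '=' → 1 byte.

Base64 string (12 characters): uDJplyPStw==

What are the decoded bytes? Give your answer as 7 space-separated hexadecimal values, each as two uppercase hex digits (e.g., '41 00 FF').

Answer: B8 32 69 97 23 D2 B7

Derivation:
After char 0 ('u'=46): chars_in_quartet=1 acc=0x2E bytes_emitted=0
After char 1 ('D'=3): chars_in_quartet=2 acc=0xB83 bytes_emitted=0
After char 2 ('J'=9): chars_in_quartet=3 acc=0x2E0C9 bytes_emitted=0
After char 3 ('p'=41): chars_in_quartet=4 acc=0xB83269 -> emit B8 32 69, reset; bytes_emitted=3
After char 4 ('l'=37): chars_in_quartet=1 acc=0x25 bytes_emitted=3
After char 5 ('y'=50): chars_in_quartet=2 acc=0x972 bytes_emitted=3
After char 6 ('P'=15): chars_in_quartet=3 acc=0x25C8F bytes_emitted=3
After char 7 ('S'=18): chars_in_quartet=4 acc=0x9723D2 -> emit 97 23 D2, reset; bytes_emitted=6
After char 8 ('t'=45): chars_in_quartet=1 acc=0x2D bytes_emitted=6
After char 9 ('w'=48): chars_in_quartet=2 acc=0xB70 bytes_emitted=6
Padding '==': partial quartet acc=0xB70 -> emit B7; bytes_emitted=7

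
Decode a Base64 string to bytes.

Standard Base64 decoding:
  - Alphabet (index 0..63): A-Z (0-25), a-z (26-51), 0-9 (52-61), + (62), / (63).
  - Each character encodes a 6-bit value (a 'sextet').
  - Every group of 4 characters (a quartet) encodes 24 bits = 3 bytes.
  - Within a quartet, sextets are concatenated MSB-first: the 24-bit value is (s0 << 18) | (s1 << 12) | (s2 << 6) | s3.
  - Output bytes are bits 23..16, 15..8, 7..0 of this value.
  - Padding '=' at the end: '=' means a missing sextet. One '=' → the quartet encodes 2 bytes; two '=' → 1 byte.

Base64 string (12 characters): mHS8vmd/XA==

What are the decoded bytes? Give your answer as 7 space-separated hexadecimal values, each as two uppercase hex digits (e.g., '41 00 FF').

After char 0 ('m'=38): chars_in_quartet=1 acc=0x26 bytes_emitted=0
After char 1 ('H'=7): chars_in_quartet=2 acc=0x987 bytes_emitted=0
After char 2 ('S'=18): chars_in_quartet=3 acc=0x261D2 bytes_emitted=0
After char 3 ('8'=60): chars_in_quartet=4 acc=0x9874BC -> emit 98 74 BC, reset; bytes_emitted=3
After char 4 ('v'=47): chars_in_quartet=1 acc=0x2F bytes_emitted=3
After char 5 ('m'=38): chars_in_quartet=2 acc=0xBE6 bytes_emitted=3
After char 6 ('d'=29): chars_in_quartet=3 acc=0x2F99D bytes_emitted=3
After char 7 ('/'=63): chars_in_quartet=4 acc=0xBE677F -> emit BE 67 7F, reset; bytes_emitted=6
After char 8 ('X'=23): chars_in_quartet=1 acc=0x17 bytes_emitted=6
After char 9 ('A'=0): chars_in_quartet=2 acc=0x5C0 bytes_emitted=6
Padding '==': partial quartet acc=0x5C0 -> emit 5C; bytes_emitted=7

Answer: 98 74 BC BE 67 7F 5C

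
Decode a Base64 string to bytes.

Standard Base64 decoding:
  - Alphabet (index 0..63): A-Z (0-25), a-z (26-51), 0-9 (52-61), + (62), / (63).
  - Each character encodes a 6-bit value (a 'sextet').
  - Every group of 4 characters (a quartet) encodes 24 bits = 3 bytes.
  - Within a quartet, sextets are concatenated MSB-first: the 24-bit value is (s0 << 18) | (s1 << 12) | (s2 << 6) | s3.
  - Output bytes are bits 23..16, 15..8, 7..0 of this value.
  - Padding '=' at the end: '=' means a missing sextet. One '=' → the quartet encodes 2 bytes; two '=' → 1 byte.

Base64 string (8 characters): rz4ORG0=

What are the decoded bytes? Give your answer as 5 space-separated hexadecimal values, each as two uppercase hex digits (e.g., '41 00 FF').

Answer: AF 3E 0E 44 6D

Derivation:
After char 0 ('r'=43): chars_in_quartet=1 acc=0x2B bytes_emitted=0
After char 1 ('z'=51): chars_in_quartet=2 acc=0xAF3 bytes_emitted=0
After char 2 ('4'=56): chars_in_quartet=3 acc=0x2BCF8 bytes_emitted=0
After char 3 ('O'=14): chars_in_quartet=4 acc=0xAF3E0E -> emit AF 3E 0E, reset; bytes_emitted=3
After char 4 ('R'=17): chars_in_quartet=1 acc=0x11 bytes_emitted=3
After char 5 ('G'=6): chars_in_quartet=2 acc=0x446 bytes_emitted=3
After char 6 ('0'=52): chars_in_quartet=3 acc=0x111B4 bytes_emitted=3
Padding '=': partial quartet acc=0x111B4 -> emit 44 6D; bytes_emitted=5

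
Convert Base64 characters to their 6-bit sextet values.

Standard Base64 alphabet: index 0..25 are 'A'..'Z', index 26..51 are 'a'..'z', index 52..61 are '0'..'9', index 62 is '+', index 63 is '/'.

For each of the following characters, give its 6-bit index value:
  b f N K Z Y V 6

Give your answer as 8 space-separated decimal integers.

'b': a..z range, 26 + ord('b') − ord('a') = 27
'f': a..z range, 26 + ord('f') − ord('a') = 31
'N': A..Z range, ord('N') − ord('A') = 13
'K': A..Z range, ord('K') − ord('A') = 10
'Z': A..Z range, ord('Z') − ord('A') = 25
'Y': A..Z range, ord('Y') − ord('A') = 24
'V': A..Z range, ord('V') − ord('A') = 21
'6': 0..9 range, 52 + ord('6') − ord('0') = 58

Answer: 27 31 13 10 25 24 21 58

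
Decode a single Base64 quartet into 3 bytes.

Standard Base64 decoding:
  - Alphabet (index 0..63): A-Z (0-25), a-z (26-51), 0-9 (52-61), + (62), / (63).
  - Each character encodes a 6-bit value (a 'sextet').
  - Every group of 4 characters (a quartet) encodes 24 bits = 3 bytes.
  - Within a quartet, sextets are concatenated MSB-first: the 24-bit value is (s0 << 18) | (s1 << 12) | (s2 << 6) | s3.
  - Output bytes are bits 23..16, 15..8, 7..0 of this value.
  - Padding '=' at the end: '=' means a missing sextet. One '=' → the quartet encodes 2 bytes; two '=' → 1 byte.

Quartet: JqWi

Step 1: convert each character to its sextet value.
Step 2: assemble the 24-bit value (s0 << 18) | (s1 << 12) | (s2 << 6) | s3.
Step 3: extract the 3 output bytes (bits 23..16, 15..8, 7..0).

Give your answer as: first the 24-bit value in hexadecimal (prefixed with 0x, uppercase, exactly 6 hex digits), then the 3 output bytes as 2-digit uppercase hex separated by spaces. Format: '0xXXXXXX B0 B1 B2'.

Sextets: J=9, q=42, W=22, i=34
24-bit: (9<<18) | (42<<12) | (22<<6) | 34
      = 0x240000 | 0x02A000 | 0x000580 | 0x000022
      = 0x26A5A2
Bytes: (v>>16)&0xFF=26, (v>>8)&0xFF=A5, v&0xFF=A2

Answer: 0x26A5A2 26 A5 A2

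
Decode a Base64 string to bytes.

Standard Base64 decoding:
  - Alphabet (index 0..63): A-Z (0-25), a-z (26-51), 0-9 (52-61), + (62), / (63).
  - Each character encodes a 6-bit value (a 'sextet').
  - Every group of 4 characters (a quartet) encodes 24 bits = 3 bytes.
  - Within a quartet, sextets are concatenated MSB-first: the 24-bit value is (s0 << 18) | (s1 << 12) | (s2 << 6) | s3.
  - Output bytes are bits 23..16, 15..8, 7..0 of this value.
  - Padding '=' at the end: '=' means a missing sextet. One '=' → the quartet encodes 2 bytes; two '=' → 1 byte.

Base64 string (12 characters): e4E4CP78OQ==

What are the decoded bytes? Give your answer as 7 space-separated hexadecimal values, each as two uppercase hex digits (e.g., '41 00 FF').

Answer: 7B 81 38 08 FE FC 39

Derivation:
After char 0 ('e'=30): chars_in_quartet=1 acc=0x1E bytes_emitted=0
After char 1 ('4'=56): chars_in_quartet=2 acc=0x7B8 bytes_emitted=0
After char 2 ('E'=4): chars_in_quartet=3 acc=0x1EE04 bytes_emitted=0
After char 3 ('4'=56): chars_in_quartet=4 acc=0x7B8138 -> emit 7B 81 38, reset; bytes_emitted=3
After char 4 ('C'=2): chars_in_quartet=1 acc=0x2 bytes_emitted=3
After char 5 ('P'=15): chars_in_quartet=2 acc=0x8F bytes_emitted=3
After char 6 ('7'=59): chars_in_quartet=3 acc=0x23FB bytes_emitted=3
After char 7 ('8'=60): chars_in_quartet=4 acc=0x8FEFC -> emit 08 FE FC, reset; bytes_emitted=6
After char 8 ('O'=14): chars_in_quartet=1 acc=0xE bytes_emitted=6
After char 9 ('Q'=16): chars_in_quartet=2 acc=0x390 bytes_emitted=6
Padding '==': partial quartet acc=0x390 -> emit 39; bytes_emitted=7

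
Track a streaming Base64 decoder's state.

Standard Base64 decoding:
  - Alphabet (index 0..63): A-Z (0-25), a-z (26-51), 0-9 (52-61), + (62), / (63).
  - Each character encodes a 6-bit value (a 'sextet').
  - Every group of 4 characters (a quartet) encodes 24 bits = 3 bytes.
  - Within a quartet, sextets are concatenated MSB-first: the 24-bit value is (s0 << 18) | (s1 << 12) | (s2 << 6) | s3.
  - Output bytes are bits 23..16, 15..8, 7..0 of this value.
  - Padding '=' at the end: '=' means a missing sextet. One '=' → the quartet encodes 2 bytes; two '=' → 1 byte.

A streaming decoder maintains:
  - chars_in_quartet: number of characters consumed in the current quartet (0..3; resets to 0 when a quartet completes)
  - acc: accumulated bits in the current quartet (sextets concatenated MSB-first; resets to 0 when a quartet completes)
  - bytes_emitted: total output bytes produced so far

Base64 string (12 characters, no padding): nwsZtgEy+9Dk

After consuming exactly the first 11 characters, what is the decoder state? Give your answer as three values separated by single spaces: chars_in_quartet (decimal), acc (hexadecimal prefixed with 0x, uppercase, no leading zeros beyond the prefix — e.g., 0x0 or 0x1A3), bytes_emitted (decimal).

Answer: 3 0x3EF43 6

Derivation:
After char 0 ('n'=39): chars_in_quartet=1 acc=0x27 bytes_emitted=0
After char 1 ('w'=48): chars_in_quartet=2 acc=0x9F0 bytes_emitted=0
After char 2 ('s'=44): chars_in_quartet=3 acc=0x27C2C bytes_emitted=0
After char 3 ('Z'=25): chars_in_quartet=4 acc=0x9F0B19 -> emit 9F 0B 19, reset; bytes_emitted=3
After char 4 ('t'=45): chars_in_quartet=1 acc=0x2D bytes_emitted=3
After char 5 ('g'=32): chars_in_quartet=2 acc=0xB60 bytes_emitted=3
After char 6 ('E'=4): chars_in_quartet=3 acc=0x2D804 bytes_emitted=3
After char 7 ('y'=50): chars_in_quartet=4 acc=0xB60132 -> emit B6 01 32, reset; bytes_emitted=6
After char 8 ('+'=62): chars_in_quartet=1 acc=0x3E bytes_emitted=6
After char 9 ('9'=61): chars_in_quartet=2 acc=0xFBD bytes_emitted=6
After char 10 ('D'=3): chars_in_quartet=3 acc=0x3EF43 bytes_emitted=6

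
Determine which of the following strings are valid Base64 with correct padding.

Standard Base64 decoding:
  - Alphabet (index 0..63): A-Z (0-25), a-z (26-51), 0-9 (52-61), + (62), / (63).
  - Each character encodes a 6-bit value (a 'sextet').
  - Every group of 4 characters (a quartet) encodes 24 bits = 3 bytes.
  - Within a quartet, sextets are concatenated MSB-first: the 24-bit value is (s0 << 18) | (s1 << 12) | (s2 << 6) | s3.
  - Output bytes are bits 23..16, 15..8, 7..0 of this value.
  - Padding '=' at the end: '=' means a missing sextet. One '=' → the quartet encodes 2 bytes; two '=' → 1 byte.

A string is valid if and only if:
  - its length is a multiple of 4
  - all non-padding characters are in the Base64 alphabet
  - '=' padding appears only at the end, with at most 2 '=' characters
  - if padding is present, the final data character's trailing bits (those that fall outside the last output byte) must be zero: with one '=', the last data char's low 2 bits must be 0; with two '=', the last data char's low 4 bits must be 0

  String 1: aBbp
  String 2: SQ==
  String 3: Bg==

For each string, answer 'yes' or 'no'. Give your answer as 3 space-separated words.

Answer: yes yes yes

Derivation:
String 1: 'aBbp' → valid
String 2: 'SQ==' → valid
String 3: 'Bg==' → valid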